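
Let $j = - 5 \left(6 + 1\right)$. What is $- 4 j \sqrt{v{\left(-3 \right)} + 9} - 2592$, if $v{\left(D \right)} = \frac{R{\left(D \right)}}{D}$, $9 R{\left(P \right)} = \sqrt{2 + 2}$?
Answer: $-2592 + \frac{140 \sqrt{723}}{9} \approx -2173.7$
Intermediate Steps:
$R{\left(P \right)} = \frac{2}{9}$ ($R{\left(P \right)} = \frac{\sqrt{2 + 2}}{9} = \frac{\sqrt{4}}{9} = \frac{1}{9} \cdot 2 = \frac{2}{9}$)
$v{\left(D \right)} = \frac{2}{9 D}$
$j = -35$ ($j = \left(-5\right) 7 = -35$)
$- 4 j \sqrt{v{\left(-3 \right)} + 9} - 2592 = \left(-4\right) \left(-35\right) \sqrt{\frac{2}{9 \left(-3\right)} + 9} - 2592 = 140 \sqrt{\frac{2}{9} \left(- \frac{1}{3}\right) + 9} - 2592 = 140 \sqrt{- \frac{2}{27} + 9} - 2592 = 140 \sqrt{\frac{241}{27}} - 2592 = 140 \frac{\sqrt{723}}{9} - 2592 = \frac{140 \sqrt{723}}{9} - 2592 = -2592 + \frac{140 \sqrt{723}}{9}$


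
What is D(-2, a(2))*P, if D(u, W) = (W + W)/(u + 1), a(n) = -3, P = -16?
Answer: -96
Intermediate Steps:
D(u, W) = 2*W/(1 + u) (D(u, W) = (2*W)/(1 + u) = 2*W/(1 + u))
D(-2, a(2))*P = (2*(-3)/(1 - 2))*(-16) = (2*(-3)/(-1))*(-16) = (2*(-3)*(-1))*(-16) = 6*(-16) = -96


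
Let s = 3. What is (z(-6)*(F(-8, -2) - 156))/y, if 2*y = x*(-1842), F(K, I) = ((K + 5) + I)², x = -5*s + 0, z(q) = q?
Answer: 262/4605 ≈ 0.056895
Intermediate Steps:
x = -15 (x = -5*3 + 0 = -15 + 0 = -15)
F(K, I) = (5 + I + K)² (F(K, I) = ((5 + K) + I)² = (5 + I + K)²)
y = 13815 (y = (-15*(-1842))/2 = (½)*27630 = 13815)
(z(-6)*(F(-8, -2) - 156))/y = -6*((5 - 2 - 8)² - 156)/13815 = -6*((-5)² - 156)*(1/13815) = -6*(25 - 156)*(1/13815) = -6*(-131)*(1/13815) = 786*(1/13815) = 262/4605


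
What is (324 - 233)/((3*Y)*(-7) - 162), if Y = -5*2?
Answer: 91/48 ≈ 1.8958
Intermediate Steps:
Y = -10
(324 - 233)/((3*Y)*(-7) - 162) = (324 - 233)/((3*(-10))*(-7) - 162) = 91/(-30*(-7) - 162) = 91/(210 - 162) = 91/48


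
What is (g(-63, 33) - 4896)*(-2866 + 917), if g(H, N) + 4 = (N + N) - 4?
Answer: 9429262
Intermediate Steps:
g(H, N) = -8 + 2*N (g(H, N) = -4 + ((N + N) - 4) = -4 + (2*N - 4) = -4 + (-4 + 2*N) = -8 + 2*N)
(g(-63, 33) - 4896)*(-2866 + 917) = ((-8 + 2*33) - 4896)*(-2866 + 917) = ((-8 + 66) - 4896)*(-1949) = (58 - 4896)*(-1949) = -4838*(-1949) = 9429262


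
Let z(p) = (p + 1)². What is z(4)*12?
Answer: 300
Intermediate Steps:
z(p) = (1 + p)²
z(4)*12 = (1 + 4)²*12 = 5²*12 = 25*12 = 300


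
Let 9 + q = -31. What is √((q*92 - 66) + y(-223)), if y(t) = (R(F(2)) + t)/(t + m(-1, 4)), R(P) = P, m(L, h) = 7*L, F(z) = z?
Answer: I*√198112570/230 ≈ 61.197*I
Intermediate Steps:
q = -40 (q = -9 - 31 = -40)
y(t) = (2 + t)/(-7 + t) (y(t) = (2 + t)/(t + 7*(-1)) = (2 + t)/(t - 7) = (2 + t)/(-7 + t))
√((q*92 - 66) + y(-223)) = √((-40*92 - 66) + (2 - 223)/(-7 - 223)) = √((-3680 - 66) - 221/(-230)) = √(-3746 - 1/230*(-221)) = √(-3746 + 221/230) = √(-861359/230) = I*√198112570/230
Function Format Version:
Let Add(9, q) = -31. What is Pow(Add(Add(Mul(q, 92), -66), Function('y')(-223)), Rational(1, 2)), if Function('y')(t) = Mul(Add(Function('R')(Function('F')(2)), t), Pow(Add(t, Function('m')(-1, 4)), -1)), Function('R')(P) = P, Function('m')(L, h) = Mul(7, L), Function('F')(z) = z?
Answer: Mul(Rational(1, 230), I, Pow(198112570, Rational(1, 2))) ≈ Mul(61.197, I)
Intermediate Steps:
q = -40 (q = Add(-9, -31) = -40)
Function('y')(t) = Mul(Pow(Add(-7, t), -1), Add(2, t)) (Function('y')(t) = Mul(Add(2, t), Pow(Add(t, Mul(7, -1)), -1)) = Mul(Add(2, t), Pow(Add(t, -7), -1)) = Mul(Add(2, t), Pow(Add(-7, t), -1)) = Mul(Pow(Add(-7, t), -1), Add(2, t)))
Pow(Add(Add(Mul(q, 92), -66), Function('y')(-223)), Rational(1, 2)) = Pow(Add(Add(Mul(-40, 92), -66), Mul(Pow(Add(-7, -223), -1), Add(2, -223))), Rational(1, 2)) = Pow(Add(Add(-3680, -66), Mul(Pow(-230, -1), -221)), Rational(1, 2)) = Pow(Add(-3746, Mul(Rational(-1, 230), -221)), Rational(1, 2)) = Pow(Add(-3746, Rational(221, 230)), Rational(1, 2)) = Pow(Rational(-861359, 230), Rational(1, 2)) = Mul(Rational(1, 230), I, Pow(198112570, Rational(1, 2)))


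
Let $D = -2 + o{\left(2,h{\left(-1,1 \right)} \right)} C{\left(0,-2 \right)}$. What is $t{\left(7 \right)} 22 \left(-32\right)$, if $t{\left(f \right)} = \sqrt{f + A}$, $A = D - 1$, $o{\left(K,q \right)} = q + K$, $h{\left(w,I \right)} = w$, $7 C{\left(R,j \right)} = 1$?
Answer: $- \frac{704 \sqrt{203}}{7} \approx -1432.9$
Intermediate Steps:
$C{\left(R,j \right)} = \frac{1}{7}$ ($C{\left(R,j \right)} = \frac{1}{7} \cdot 1 = \frac{1}{7}$)
$o{\left(K,q \right)} = K + q$
$D = - \frac{13}{7}$ ($D = -2 + \left(2 - 1\right) \frac{1}{7} = -2 + 1 \cdot \frac{1}{7} = -2 + \frac{1}{7} = - \frac{13}{7} \approx -1.8571$)
$A = - \frac{20}{7}$ ($A = - \frac{13}{7} - 1 = - \frac{20}{7} \approx -2.8571$)
$t{\left(f \right)} = \sqrt{- \frac{20}{7} + f}$ ($t{\left(f \right)} = \sqrt{f - \frac{20}{7}} = \sqrt{- \frac{20}{7} + f}$)
$t{\left(7 \right)} 22 \left(-32\right) = \frac{\sqrt{-140 + 49 \cdot 7}}{7} \cdot 22 \left(-32\right) = \frac{\sqrt{-140 + 343}}{7} \cdot 22 \left(-32\right) = \frac{\sqrt{203}}{7} \cdot 22 \left(-32\right) = \frac{22 \sqrt{203}}{7} \left(-32\right) = - \frac{704 \sqrt{203}}{7}$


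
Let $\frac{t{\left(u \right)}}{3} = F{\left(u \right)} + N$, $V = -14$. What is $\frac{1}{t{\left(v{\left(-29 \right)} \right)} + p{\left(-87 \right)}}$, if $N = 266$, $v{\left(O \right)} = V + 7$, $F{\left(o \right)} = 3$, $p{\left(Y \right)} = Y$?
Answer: $\frac{1}{720} \approx 0.0013889$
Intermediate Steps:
$v{\left(O \right)} = -7$ ($v{\left(O \right)} = -14 + 7 = -7$)
$t{\left(u \right)} = 807$ ($t{\left(u \right)} = 3 \left(3 + 266\right) = 3 \cdot 269 = 807$)
$\frac{1}{t{\left(v{\left(-29 \right)} \right)} + p{\left(-87 \right)}} = \frac{1}{807 - 87} = \frac{1}{720}$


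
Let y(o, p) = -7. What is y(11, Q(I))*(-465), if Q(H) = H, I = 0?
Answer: 3255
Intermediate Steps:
y(11, Q(I))*(-465) = -7*(-465) = 3255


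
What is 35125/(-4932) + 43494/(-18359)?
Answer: -78124753/8231508 ≈ -9.4909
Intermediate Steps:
35125/(-4932) + 43494/(-18359) = 35125*(-1/4932) + 43494*(-1/18359) = -35125/4932 - 3954/1669 = -78124753/8231508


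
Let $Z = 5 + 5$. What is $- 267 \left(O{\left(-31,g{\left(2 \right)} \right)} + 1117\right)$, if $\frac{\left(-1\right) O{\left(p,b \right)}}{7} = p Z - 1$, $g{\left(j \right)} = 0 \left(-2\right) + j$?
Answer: $-879498$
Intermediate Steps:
$Z = 10$
$g{\left(j \right)} = j$ ($g{\left(j \right)} = 0 + j = j$)
$O{\left(p,b \right)} = 7 - 70 p$ ($O{\left(p,b \right)} = - 7 \left(p 10 - 1\right) = - 7 \left(10 p - 1\right) = - 7 \left(-1 + 10 p\right) = 7 - 70 p$)
$- 267 \left(O{\left(-31,g{\left(2 \right)} \right)} + 1117\right) = - 267 \left(\left(7 - -2170\right) + 1117\right) = - 267 \left(\left(7 + 2170\right) + 1117\right) = - 267 \left(2177 + 1117\right) = \left(-267\right) 3294 = -879498$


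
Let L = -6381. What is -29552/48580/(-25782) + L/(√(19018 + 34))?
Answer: 3694/156561195 - 6381*√4763/9526 ≈ -46.229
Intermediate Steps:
-29552/48580/(-25782) + L/(√(19018 + 34)) = -29552/48580/(-25782) - 6381/√(19018 + 34) = -29552*1/48580*(-1/25782) - 6381*√4763/9526 = -7388/12145*(-1/25782) - 6381*√4763/9526 = 3694/156561195 - 6381*√4763/9526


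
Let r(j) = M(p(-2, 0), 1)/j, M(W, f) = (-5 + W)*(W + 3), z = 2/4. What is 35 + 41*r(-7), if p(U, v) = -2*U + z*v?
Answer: 76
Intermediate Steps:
z = ½ (z = 2*(¼) = ½ ≈ 0.50000)
p(U, v) = v/2 - 2*U (p(U, v) = -2*U + v/2 = v/2 - 2*U)
M(W, f) = (-5 + W)*(3 + W)
r(j) = -7/j (r(j) = (-15 + ((½)*0 - 2*(-2))² - 2*((½)*0 - 2*(-2)))/j = (-15 + (0 + 4)² - 2*(0 + 4))/j = (-15 + 4² - 2*4)/j = (-15 + 16 - 8)/j = -7/j)
35 + 41*r(-7) = 35 + 41*(-7/(-7)) = 35 + 41*(-7*(-⅐)) = 35 + 41*1 = 35 + 41 = 76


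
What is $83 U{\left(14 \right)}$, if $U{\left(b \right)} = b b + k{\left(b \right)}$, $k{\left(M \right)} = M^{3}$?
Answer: $244020$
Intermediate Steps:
$U{\left(b \right)} = b^{2} + b^{3}$ ($U{\left(b \right)} = b b + b^{3} = b^{2} + b^{3}$)
$83 U{\left(14 \right)} = 83 \cdot 14^{2} \left(1 + 14\right) = 83 \cdot 196 \cdot 15 = 83 \cdot 2940 = 244020$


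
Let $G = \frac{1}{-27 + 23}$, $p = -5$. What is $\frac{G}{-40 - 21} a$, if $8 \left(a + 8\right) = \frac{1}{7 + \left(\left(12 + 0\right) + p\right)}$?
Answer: $- \frac{895}{27328} \approx -0.03275$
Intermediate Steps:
$G = - \frac{1}{4}$ ($G = \frac{1}{-4} = - \frac{1}{4} \approx -0.25$)
$a = - \frac{895}{112}$ ($a = -8 + \frac{1}{8 \left(7 + \left(\left(12 + 0\right) - 5\right)\right)} = -8 + \frac{1}{8 \left(7 + \left(12 - 5\right)\right)} = -8 + \frac{1}{8 \left(7 + 7\right)} = -8 + \frac{1}{8 \cdot 14} = -8 + \frac{1}{8} \cdot \frac{1}{14} = -8 + \frac{1}{112} = - \frac{895}{112} \approx -7.9911$)
$\frac{G}{-40 - 21} a = - \frac{1}{4 \left(-40 - 21\right)} \left(- \frac{895}{112}\right) = - \frac{1}{4 \left(-61\right)} \left(- \frac{895}{112}\right) = \left(- \frac{1}{4}\right) \left(- \frac{1}{61}\right) \left(- \frac{895}{112}\right) = \frac{1}{244} \left(- \frac{895}{112}\right) = - \frac{895}{27328}$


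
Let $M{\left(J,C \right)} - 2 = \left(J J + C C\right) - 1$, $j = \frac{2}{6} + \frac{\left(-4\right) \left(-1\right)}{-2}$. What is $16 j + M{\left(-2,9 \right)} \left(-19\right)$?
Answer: $- \frac{4982}{3} \approx -1660.7$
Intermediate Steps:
$j = - \frac{5}{3}$ ($j = 2 \cdot \frac{1}{6} + 4 \left(- \frac{1}{2}\right) = \frac{1}{3} - 2 = - \frac{5}{3} \approx -1.6667$)
$M{\left(J,C \right)} = 1 + C^{2} + J^{2}$ ($M{\left(J,C \right)} = 2 - \left(1 - C C - J J\right) = 2 - \left(1 - C^{2} - J^{2}\right) = 2 + \left(-1 + C^{2} + J^{2}\right) = 1 + C^{2} + J^{2}$)
$16 j + M{\left(-2,9 \right)} \left(-19\right) = 16 \left(- \frac{5}{3}\right) + \left(1 + 9^{2} + \left(-2\right)^{2}\right) \left(-19\right) = - \frac{80}{3} + \left(1 + 81 + 4\right) \left(-19\right) = - \frac{80}{3} + 86 \left(-19\right) = - \frac{80}{3} - 1634 = - \frac{4982}{3}$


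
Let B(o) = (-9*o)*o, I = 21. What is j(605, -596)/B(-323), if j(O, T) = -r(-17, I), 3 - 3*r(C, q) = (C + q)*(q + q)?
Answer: -55/938961 ≈ -5.8575e-5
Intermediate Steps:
B(o) = -9*o**2
r(C, q) = 1 - 2*q*(C + q)/3 (r(C, q) = 1 - (C + q)*(q + q)/3 = 1 - (C + q)*2*q/3 = 1 - 2*q*(C + q)/3)
j(O, T) = 55 (j(O, T) = -(1 - 2/3*21**2 - 2/3*(-17)*21) = -(1 - 2/3*441 + 238) = -(1 - 294 + 238) = -1*(-55) = 55)
j(605, -596)/B(-323) = 55/((-9*(-323)**2)) = 55/((-9*104329)) = 55/(-938961) = 55*(-1/938961) = -55/938961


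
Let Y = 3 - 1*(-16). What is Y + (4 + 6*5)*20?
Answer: 699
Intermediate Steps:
Y = 19 (Y = 3 + 16 = 19)
Y + (4 + 6*5)*20 = 19 + (4 + 6*5)*20 = 19 + (4 + 30)*20 = 19 + 34*20 = 19 + 680 = 699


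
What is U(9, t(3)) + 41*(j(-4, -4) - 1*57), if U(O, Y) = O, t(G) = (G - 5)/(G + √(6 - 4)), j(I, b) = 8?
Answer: -2000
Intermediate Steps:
t(G) = (-5 + G)/(G + √2)
U(9, t(3)) + 41*(j(-4, -4) - 1*57) = 9 + 41*(8 - 1*57) = 9 + 41*(8 - 57) = 9 + 41*(-49) = 9 - 2009 = -2000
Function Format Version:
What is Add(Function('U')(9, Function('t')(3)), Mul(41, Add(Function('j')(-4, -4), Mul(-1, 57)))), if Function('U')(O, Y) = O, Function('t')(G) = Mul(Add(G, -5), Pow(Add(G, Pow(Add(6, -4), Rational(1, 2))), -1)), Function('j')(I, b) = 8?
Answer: -2000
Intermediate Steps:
Function('t')(G) = Mul(Pow(Add(G, Pow(2, Rational(1, 2))), -1), Add(-5, G)) (Function('t')(G) = Mul(Add(-5, G), Pow(Add(G, Pow(2, Rational(1, 2))), -1)) = Mul(Pow(Add(G, Pow(2, Rational(1, 2))), -1), Add(-5, G)))
Add(Function('U')(9, Function('t')(3)), Mul(41, Add(Function('j')(-4, -4), Mul(-1, 57)))) = Add(9, Mul(41, Add(8, Mul(-1, 57)))) = Add(9, Mul(41, Add(8, -57))) = Add(9, Mul(41, -49)) = Add(9, -2009) = -2000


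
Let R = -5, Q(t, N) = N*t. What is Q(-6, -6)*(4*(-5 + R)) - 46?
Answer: -1486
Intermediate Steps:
Q(-6, -6)*(4*(-5 + R)) - 46 = (-6*(-6))*(4*(-5 - 5)) - 46 = 36*(4*(-10)) - 46 = 36*(-40) - 46 = -1440 - 46 = -1486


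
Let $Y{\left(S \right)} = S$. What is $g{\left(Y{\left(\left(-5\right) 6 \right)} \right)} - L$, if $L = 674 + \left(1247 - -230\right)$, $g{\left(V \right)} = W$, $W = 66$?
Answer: $-2085$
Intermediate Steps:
$g{\left(V \right)} = 66$
$L = 2151$ ($L = 674 + \left(1247 + 230\right) = 674 + 1477 = 2151$)
$g{\left(Y{\left(\left(-5\right) 6 \right)} \right)} - L = 66 - 2151 = -2085$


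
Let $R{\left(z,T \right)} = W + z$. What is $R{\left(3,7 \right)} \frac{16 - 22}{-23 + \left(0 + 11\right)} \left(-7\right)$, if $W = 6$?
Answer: $- \frac{63}{2} \approx -31.5$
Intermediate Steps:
$R{\left(z,T \right)} = 6 + z$
$R{\left(3,7 \right)} \frac{16 - 22}{-23 + \left(0 + 11\right)} \left(-7\right) = \left(6 + 3\right) \frac{16 - 22}{-23 + \left(0 + 11\right)} \left(-7\right) = 9 \left(- \frac{6}{-23 + 11}\right) \left(-7\right) = 9 \left(- \frac{6}{-12}\right) \left(-7\right) = 9 \left(\left(-6\right) \left(- \frac{1}{12}\right)\right) \left(-7\right) = 9 \cdot \frac{1}{2} \left(-7\right) = \frac{9}{2} \left(-7\right) = - \frac{63}{2}$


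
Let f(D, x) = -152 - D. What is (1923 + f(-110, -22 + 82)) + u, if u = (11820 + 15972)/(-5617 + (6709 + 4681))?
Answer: 10886805/5773 ≈ 1885.8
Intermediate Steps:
u = 27792/5773 (u = 27792/(-5617 + 11390) = 27792/5773 ≈ 4.8141)
(1923 + f(-110, -22 + 82)) + u = (1923 + (-152 - 1*(-110))) + 27792/5773 = (1923 + (-152 + 110)) + 27792/5773 = (1923 - 42) + 27792/5773 = 1881 + 27792/5773 = 10886805/5773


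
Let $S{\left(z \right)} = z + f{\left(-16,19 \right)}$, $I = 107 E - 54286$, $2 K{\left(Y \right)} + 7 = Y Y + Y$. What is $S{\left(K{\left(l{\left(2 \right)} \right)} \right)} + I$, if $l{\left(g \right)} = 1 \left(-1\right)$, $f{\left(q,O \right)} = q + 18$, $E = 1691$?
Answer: $\frac{253299}{2} \approx 1.2665 \cdot 10^{5}$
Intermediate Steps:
$f{\left(q,O \right)} = 18 + q$
$l{\left(g \right)} = -1$
$K{\left(Y \right)} = - \frac{7}{2} + \frac{Y}{2} + \frac{Y^{2}}{2}$ ($K{\left(Y \right)} = - \frac{7}{2} + \frac{Y Y + Y}{2} = - \frac{7}{2} + \frac{Y^{2} + Y}{2} = - \frac{7}{2} + \frac{Y + Y^{2}}{2} = - \frac{7}{2} + \left(\frac{Y}{2} + \frac{Y^{2}}{2}\right) = - \frac{7}{2} + \frac{Y}{2} + \frac{Y^{2}}{2}$)
$I = 126651$ ($I = 107 \cdot 1691 - 54286 = 180937 - 54286 = 126651$)
$S{\left(z \right)} = 2 + z$ ($S{\left(z \right)} = z + \left(18 - 16\right) = z + 2 = 2 + z$)
$S{\left(K{\left(l{\left(2 \right)} \right)} \right)} + I = \left(2 + \left(- \frac{7}{2} + \frac{1}{2} \left(-1\right) + \frac{\left(-1\right)^{2}}{2}\right)\right) + 126651 = \left(2 - \frac{7}{2}\right) + 126651 = - \frac{3}{2} + 126651 = \frac{253299}{2}$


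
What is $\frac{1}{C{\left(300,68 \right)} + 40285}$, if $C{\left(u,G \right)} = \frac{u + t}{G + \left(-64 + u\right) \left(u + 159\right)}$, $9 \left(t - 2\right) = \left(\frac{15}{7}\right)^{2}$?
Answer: $\frac{5311208}{213962029103} \approx 2.4823 \cdot 10^{-5}$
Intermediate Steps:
$t = \frac{123}{49}$ ($t = 2 + \frac{\left(\frac{15}{7}\right)^{2}}{9} = 2 + \frac{1}{9} \cdot \frac{225}{49} = 2 + \frac{25}{49} = \frac{123}{49} \approx 2.5102$)
$C{\left(u,G \right)} = \frac{\frac{123}{49} + u}{G + \left(-64 + u\right) \left(159 + u\right)}$ ($C{\left(u,G \right)} = \frac{u + \frac{123}{49}}{G + \left(-64 + u\right) \left(u + 159\right)} = \frac{\frac{123}{49} + u}{G + \left(-64 + u\right) \left(159 + u\right)}$)
$\frac{1}{C{\left(300,68 \right)} + 40285} = \frac{1}{\frac{\frac{123}{49} + 300}{-10176 + 68 + 300^{2} + 95 \cdot 300} + 40285} = \frac{1}{\frac{1}{-10176 + 68 + 90000 + 28500} \cdot \frac{14823}{49} + 40285} = \frac{1}{\frac{1}{108392} \cdot \frac{14823}{49} + 40285} = \frac{1}{\frac{14823}{5311208} + 40285} = \frac{1}{\frac{213962029103}{5311208}} = \frac{5311208}{213962029103}$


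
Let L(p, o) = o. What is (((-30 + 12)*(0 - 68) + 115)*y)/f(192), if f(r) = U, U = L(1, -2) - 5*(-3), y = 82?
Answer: 8446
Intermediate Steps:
U = 13 (U = -2 - 5*(-3) = -2 + 15 = 13)
f(r) = 13
(((-30 + 12)*(0 - 68) + 115)*y)/f(192) = (((-30 + 12)*(0 - 68) + 115)*82)/13 = ((-18*(-68) + 115)*82)*(1/13) = ((1224 + 115)*82)*(1/13) = (1339*82)*(1/13) = 109798*(1/13) = 8446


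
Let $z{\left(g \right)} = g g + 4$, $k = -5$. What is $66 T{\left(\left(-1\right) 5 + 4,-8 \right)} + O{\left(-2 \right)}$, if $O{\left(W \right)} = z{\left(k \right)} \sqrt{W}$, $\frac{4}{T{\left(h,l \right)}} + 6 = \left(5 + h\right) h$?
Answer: $- \frac{132}{5} + 29 i \sqrt{2} \approx -26.4 + 41.012 i$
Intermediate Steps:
$z{\left(g \right)} = 4 + g^{2}$ ($z{\left(g \right)} = g^{2} + 4 = 4 + g^{2}$)
$T{\left(h,l \right)} = \frac{4}{-6 + h \left(5 + h\right)}$ ($T{\left(h,l \right)} = \frac{4}{-6 + \left(5 + h\right) h} = \frac{4}{-6 + h \left(5 + h\right)}$)
$O{\left(W \right)} = 29 \sqrt{W}$ ($O{\left(W \right)} = \left(4 + \left(-5\right)^{2}\right) \sqrt{W} = \left(4 + 25\right) \sqrt{W} = 29 \sqrt{W}$)
$66 T{\left(\left(-1\right) 5 + 4,-8 \right)} + O{\left(-2 \right)} = 66 \frac{4}{-6 + \left(\left(-1\right) 5 + 4\right)^{2} + 5 \left(\left(-1\right) 5 + 4\right)} + 29 \sqrt{-2} = 66 \frac{4}{-6 + \left(-5 + 4\right)^{2} + 5 \left(-5 + 4\right)} + 29 i \sqrt{2} = 66 \frac{4}{-6 + \left(-1\right)^{2} + 5 \left(-1\right)} + 29 i \sqrt{2} = 66 \frac{4}{-6 + 1 - 5} + 29 i \sqrt{2} = 66 \frac{4}{-10} + 29 i \sqrt{2} = 66 \cdot 4 \left(- \frac{1}{10}\right) + 29 i \sqrt{2} = 66 \left(- \frac{2}{5}\right) + 29 i \sqrt{2} = - \frac{132}{5} + 29 i \sqrt{2}$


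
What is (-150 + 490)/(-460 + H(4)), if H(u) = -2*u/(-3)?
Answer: -255/343 ≈ -0.74344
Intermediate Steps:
H(u) = 2*u/3 (H(u) = -2*u*(-1)/3 = -(-2)*u/3 = 2*u/3)
(-150 + 490)/(-460 + H(4)) = (-150 + 490)/(-460 + (2/3)*4) = 340/(-460 + 8/3) = 340/(-1372/3) = 340*(-3/1372) = -255/343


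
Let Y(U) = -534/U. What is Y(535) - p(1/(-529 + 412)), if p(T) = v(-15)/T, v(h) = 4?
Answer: 249846/535 ≈ 467.00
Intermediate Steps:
p(T) = 4/T
Y(535) - p(1/(-529 + 412)) = -534/535 - 4/(1/(-529 + 412)) = -534*1/535 - 4/(1/(-117)) = -534/535 - 4/(-1/117) = -534/535 - 4*(-117) = -534/535 - 1*(-468) = -534/535 + 468 = 249846/535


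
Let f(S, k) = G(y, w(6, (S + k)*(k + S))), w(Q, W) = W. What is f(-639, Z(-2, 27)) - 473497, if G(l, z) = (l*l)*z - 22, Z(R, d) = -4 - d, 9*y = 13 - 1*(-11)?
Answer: 24467929/9 ≈ 2.7187e+6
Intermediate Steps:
y = 8/3 (y = (13 - 1*(-11))/9 = (13 + 11)/9 = (⅑)*24 = 8/3 ≈ 2.6667)
G(l, z) = -22 + z*l² (G(l, z) = l²*z - 22 = z*l² - 22 = -22 + z*l²)
f(S, k) = -22 + 64*(S + k)²/9 (f(S, k) = -22 + ((S + k)*(k + S))*(8/3)² = -22 + ((S + k)*(S + k))*(64/9) = -22 + (S + k)²*(64/9) = -22 + 64*(S + k)²/9)
f(-639, Z(-2, 27)) - 473497 = (-22 + (64/9)*(-639)² + 64*(-4 - 1*27)²/9 + (128/9)*(-639)*(-4 - 1*27)) - 473497 = (-22 + (64/9)*408321 + 64*(-4 - 27)²/9 + (128/9)*(-639)*(-4 - 27)) - 473497 = (-22 + 2903616 + (64/9)*(-31)² + (128/9)*(-639)*(-31)) - 473497 = (-22 + 2903616 + (64/9)*961 + 281728) - 473497 = (-22 + 2903616 + 61504/9 + 281728) - 473497 = 28729402/9 - 473497 = 24467929/9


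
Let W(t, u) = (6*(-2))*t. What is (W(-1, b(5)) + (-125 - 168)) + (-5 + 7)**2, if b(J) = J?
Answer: -277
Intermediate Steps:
W(t, u) = -12*t
(W(-1, b(5)) + (-125 - 168)) + (-5 + 7)**2 = (-12*(-1) + (-125 - 168)) + (-5 + 7)**2 = (12 - 293) + 2**2 = -281 + 4 = -277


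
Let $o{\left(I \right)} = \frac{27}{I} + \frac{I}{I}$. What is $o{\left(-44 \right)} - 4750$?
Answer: $- \frac{208983}{44} \approx -4749.6$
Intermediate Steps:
$o{\left(I \right)} = 1 + \frac{27}{I}$ ($o{\left(I \right)} = \frac{27}{I} + 1 = 1 + \frac{27}{I}$)
$o{\left(-44 \right)} - 4750 = \frac{27 - 44}{-44} - 4750 = \left(- \frac{1}{44}\right) \left(-17\right) - 4750 = \frac{17}{44} - 4750 = - \frac{208983}{44}$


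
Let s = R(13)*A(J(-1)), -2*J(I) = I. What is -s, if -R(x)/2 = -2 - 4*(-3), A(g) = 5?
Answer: 100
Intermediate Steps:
J(I) = -I/2
R(x) = -20 (R(x) = -2*(-2 - 4*(-3)) = -2*(-2 + 12) = -2*10 = -20)
s = -100 (s = -20*5 = -100)
-s = -1*(-100) = 100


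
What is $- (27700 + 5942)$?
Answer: $-33642$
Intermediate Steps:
$- (27700 + 5942) = \left(-1\right) 33642 = -33642$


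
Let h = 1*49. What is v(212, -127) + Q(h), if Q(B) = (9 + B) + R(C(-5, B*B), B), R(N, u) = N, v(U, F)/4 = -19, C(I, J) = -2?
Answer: -20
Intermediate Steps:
v(U, F) = -76 (v(U, F) = 4*(-19) = -76)
h = 49
Q(B) = 7 + B (Q(B) = (9 + B) - 2 = 7 + B)
v(212, -127) + Q(h) = -76 + (7 + 49) = -76 + 56 = -20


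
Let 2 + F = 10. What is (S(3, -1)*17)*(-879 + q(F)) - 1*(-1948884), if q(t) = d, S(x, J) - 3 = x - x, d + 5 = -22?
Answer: 1902678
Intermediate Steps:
F = 8 (F = -2 + 10 = 8)
d = -27 (d = -5 - 22 = -27)
S(x, J) = 3 (S(x, J) = 3 + (x - x) = 3 + 0 = 3)
q(t) = -27
(S(3, -1)*17)*(-879 + q(F)) - 1*(-1948884) = (3*17)*(-879 - 27) - 1*(-1948884) = 51*(-906) + 1948884 = -46206 + 1948884 = 1902678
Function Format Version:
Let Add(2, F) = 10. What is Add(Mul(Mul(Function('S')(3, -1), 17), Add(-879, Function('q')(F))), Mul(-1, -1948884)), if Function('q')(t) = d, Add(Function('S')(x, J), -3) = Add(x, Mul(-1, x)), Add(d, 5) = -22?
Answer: 1902678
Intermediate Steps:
F = 8 (F = Add(-2, 10) = 8)
d = -27 (d = Add(-5, -22) = -27)
Function('S')(x, J) = 3 (Function('S')(x, J) = Add(3, Add(x, Mul(-1, x))) = Add(3, 0) = 3)
Function('q')(t) = -27
Add(Mul(Mul(Function('S')(3, -1), 17), Add(-879, Function('q')(F))), Mul(-1, -1948884)) = Add(Mul(Mul(3, 17), Add(-879, -27)), Mul(-1, -1948884)) = Add(Mul(51, -906), 1948884) = Add(-46206, 1948884) = 1902678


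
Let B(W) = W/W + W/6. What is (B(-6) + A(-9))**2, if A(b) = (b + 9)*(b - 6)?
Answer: 0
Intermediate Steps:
B(W) = 1 + W/6 (B(W) = 1 + W*(1/6) = 1 + W/6)
A(b) = (-6 + b)*(9 + b) (A(b) = (9 + b)*(-6 + b) = (-6 + b)*(9 + b))
(B(-6) + A(-9))**2 = ((1 + (1/6)*(-6)) + (-54 + (-9)**2 + 3*(-9)))**2 = ((1 - 1) + (-54 + 81 - 27))**2 = (0 + 0)**2 = 0**2 = 0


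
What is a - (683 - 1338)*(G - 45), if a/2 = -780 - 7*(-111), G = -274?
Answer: -208951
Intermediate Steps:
a = -6 (a = 2*(-780 - 7*(-111)) = 2*(-780 - 1*(-777)) = 2*(-780 + 777) = 2*(-3) = -6)
a - (683 - 1338)*(G - 45) = -6 - (683 - 1338)*(-274 - 45) = -6 - (-655)*(-319) = -6 - 1*208945 = -6 - 208945 = -208951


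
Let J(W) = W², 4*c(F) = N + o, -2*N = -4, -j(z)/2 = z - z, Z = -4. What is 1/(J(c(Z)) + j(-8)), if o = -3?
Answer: 16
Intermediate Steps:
j(z) = 0 (j(z) = -2*(z - z) = -2*0 = 0)
N = 2 (N = -½*(-4) = 2)
c(F) = -¼ (c(F) = (2 - 3)/4 = (¼)*(-1) = -¼)
1/(J(c(Z)) + j(-8)) = 1/((-¼)² + 0) = 1/(1/16 + 0) = 1/(1/16) = 16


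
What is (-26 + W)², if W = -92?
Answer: 13924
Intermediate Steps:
(-26 + W)² = (-26 - 92)² = (-118)² = 13924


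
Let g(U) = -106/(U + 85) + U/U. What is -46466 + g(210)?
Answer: -13707281/295 ≈ -46465.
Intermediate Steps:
g(U) = 1 - 106/(85 + U) (g(U) = -106/(85 + U) + 1 = 1 - 106/(85 + U))
-46466 + g(210) = -46466 + (-21 + 210)/(85 + 210) = -46466 + 189/295 = -13707281/295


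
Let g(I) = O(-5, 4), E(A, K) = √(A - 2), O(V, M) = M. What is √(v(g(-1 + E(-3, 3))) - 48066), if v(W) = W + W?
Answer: I*√48058 ≈ 219.22*I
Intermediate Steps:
E(A, K) = √(-2 + A)
g(I) = 4
v(W) = 2*W
√(v(g(-1 + E(-3, 3))) - 48066) = √(2*4 - 48066) = √(8 - 48066) = √(-48058) = I*√48058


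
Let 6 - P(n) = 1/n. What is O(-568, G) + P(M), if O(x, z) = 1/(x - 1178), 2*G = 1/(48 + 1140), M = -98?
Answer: 257074/42777 ≈ 6.0096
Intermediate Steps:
P(n) = 6 - 1/n
G = 1/2376 (G = 1/(2*(48 + 1140)) = (½)/1188 = (½)*(1/1188) = 1/2376 ≈ 0.00042088)
O(x, z) = 1/(-1178 + x)
O(-568, G) + P(M) = 1/(-1178 - 568) + (6 - 1/(-98)) = 1/(-1746) + (6 - 1*(-1/98)) = -1/1746 + (6 + 1/98) = -1/1746 + 589/98 = 257074/42777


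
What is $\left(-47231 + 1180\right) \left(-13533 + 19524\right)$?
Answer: $-275891541$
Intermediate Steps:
$\left(-47231 + 1180\right) \left(-13533 + 19524\right) = \left(-46051\right) 5991 = -275891541$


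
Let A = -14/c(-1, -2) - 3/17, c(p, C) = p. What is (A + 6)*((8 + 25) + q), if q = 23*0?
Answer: 11121/17 ≈ 654.18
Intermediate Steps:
q = 0
A = 235/17 (A = -14/(-1) - 3/17 = -14*(-1) - 3*1/17 = 14 - 3/17 = 235/17 ≈ 13.824)
(A + 6)*((8 + 25) + q) = (235/17 + 6)*((8 + 25) + 0) = 337*(33 + 0)/17 = (337/17)*33 = 11121/17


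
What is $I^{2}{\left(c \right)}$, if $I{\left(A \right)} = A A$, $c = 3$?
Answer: $81$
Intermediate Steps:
$I{\left(A \right)} = A^{2}$
$I^{2}{\left(c \right)} = \left(3^{2}\right)^{2} = 9^{2} = 81$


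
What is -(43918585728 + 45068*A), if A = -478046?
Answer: -22374008600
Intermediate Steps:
-(43918585728 + 45068*A) = -45068/(1/(-478046 + 974496)) = -45068/(1/496450) = -45068/1/496450 = -45068*496450 = -22374008600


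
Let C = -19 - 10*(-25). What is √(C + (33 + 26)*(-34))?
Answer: 5*I*√71 ≈ 42.131*I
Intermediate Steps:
C = 231 (C = -19 + 250 = 231)
√(C + (33 + 26)*(-34)) = √(231 + (33 + 26)*(-34)) = √(231 + 59*(-34)) = √(231 - 2006) = √(-1775) = 5*I*√71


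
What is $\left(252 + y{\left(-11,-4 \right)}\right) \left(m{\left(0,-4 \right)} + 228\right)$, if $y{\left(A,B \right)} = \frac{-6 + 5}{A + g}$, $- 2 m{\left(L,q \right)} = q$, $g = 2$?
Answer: $\frac{521870}{9} \approx 57986.0$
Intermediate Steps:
$m{\left(L,q \right)} = - \frac{q}{2}$
$y{\left(A,B \right)} = - \frac{1}{2 + A}$ ($y{\left(A,B \right)} = \frac{-6 + 5}{A + 2} = - \frac{1}{2 + A}$)
$\left(252 + y{\left(-11,-4 \right)}\right) \left(m{\left(0,-4 \right)} + 228\right) = \left(252 - \frac{1}{2 - 11}\right) \left(\left(- \frac{1}{2}\right) \left(-4\right) + 228\right) = \left(252 - \frac{1}{-9}\right) \left(2 + 228\right) = \left(252 - - \frac{1}{9}\right) 230 = \left(252 + \frac{1}{9}\right) 230 = \frac{2269}{9} \cdot 230 = \frac{521870}{9}$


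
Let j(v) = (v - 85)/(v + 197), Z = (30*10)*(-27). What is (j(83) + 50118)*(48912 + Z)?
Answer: 71589543357/35 ≈ 2.0454e+9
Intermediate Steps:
Z = -8100 (Z = 300*(-27) = -8100)
j(v) = (-85 + v)/(197 + v)
(j(83) + 50118)*(48912 + Z) = ((-85 + 83)/(197 + 83) + 50118)*(48912 - 8100) = (-2/280 + 50118)*40812 = ((1/280)*(-2) + 50118)*40812 = (-1/140 + 50118)*40812 = (7016519/140)*40812 = 71589543357/35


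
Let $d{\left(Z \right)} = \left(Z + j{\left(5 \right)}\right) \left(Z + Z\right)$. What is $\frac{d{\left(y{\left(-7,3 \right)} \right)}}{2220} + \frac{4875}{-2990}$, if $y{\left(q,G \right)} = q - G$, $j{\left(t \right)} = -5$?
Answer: $- \frac{2545}{1702} \approx -1.4953$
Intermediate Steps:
$d{\left(Z \right)} = 2 Z \left(-5 + Z\right)$ ($d{\left(Z \right)} = \left(Z - 5\right) \left(Z + Z\right) = \left(-5 + Z\right) 2 Z = 2 Z \left(-5 + Z\right)$)
$\frac{d{\left(y{\left(-7,3 \right)} \right)}}{2220} + \frac{4875}{-2990} = \frac{2 \left(-7 - 3\right) \left(-5 - 10\right)}{2220} + \frac{4875}{-2990} = 2 \left(-7 - 3\right) \left(-5 - 10\right) \frac{1}{2220} + 4875 \left(- \frac{1}{2990}\right) = 2 \left(-10\right) \left(-5 - 10\right) \frac{1}{2220} - \frac{75}{46} = 2 \left(-10\right) \left(-15\right) \frac{1}{2220} - \frac{75}{46} = 300 \cdot \frac{1}{2220} - \frac{75}{46} = \frac{5}{37} - \frac{75}{46} = - \frac{2545}{1702}$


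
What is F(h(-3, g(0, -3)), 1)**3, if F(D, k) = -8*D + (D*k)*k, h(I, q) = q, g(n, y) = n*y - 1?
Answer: 343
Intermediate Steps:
g(n, y) = -1 + n*y
F(D, k) = -8*D + D*k**2
F(h(-3, g(0, -3)), 1)**3 = ((-1 + 0*(-3))*(-8 + 1**2))**3 = ((-1 + 0)*(-8 + 1))**3 = (-1*(-7))**3 = 7**3 = 343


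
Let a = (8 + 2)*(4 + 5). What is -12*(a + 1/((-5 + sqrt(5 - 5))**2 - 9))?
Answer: -4323/4 ≈ -1080.8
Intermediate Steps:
a = 90 (a = 10*9 = 90)
-12*(a + 1/((-5 + sqrt(5 - 5))**2 - 9)) = -12*(90 + 1/((-5 + sqrt(5 - 5))**2 - 9)) = -12*(90 + 1/((-5 + sqrt(0))**2 - 9)) = -12*(90 + 1/((-5 + 0)**2 - 9)) = -12*(90 + 1/((-5)**2 - 9)) = -12*(90 + 1/(25 - 9)) = -12*(90 + 1/16) = -12*1441/16 = -4323/4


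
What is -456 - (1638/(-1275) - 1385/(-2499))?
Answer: -28442963/62475 ≈ -455.27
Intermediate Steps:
-456 - (1638/(-1275) - 1385/(-2499)) = -456 - (1638*(-1/1275) - 1385*(-1/2499)) = -456 - (-546/425 + 1385/2499) = -456 - 1*(-45637/62475) = -456 + 45637/62475 = -28442963/62475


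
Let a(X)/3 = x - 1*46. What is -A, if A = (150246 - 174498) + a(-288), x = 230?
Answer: 23700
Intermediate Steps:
a(X) = 552 (a(X) = 3*(230 - 1*46) = 3*(230 - 46) = 3*184 = 552)
A = -23700 (A = (150246 - 174498) + 552 = -24252 + 552 = -23700)
-A = -1*(-23700) = 23700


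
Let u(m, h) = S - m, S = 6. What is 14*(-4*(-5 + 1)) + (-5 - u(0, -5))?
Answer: 213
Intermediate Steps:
u(m, h) = 6 - m
14*(-4*(-5 + 1)) + (-5 - u(0, -5)) = 14*(-4*(-5 + 1)) + (-5 - (6 - 1*0)) = 14*(-4*(-4)) + (-5 - (6 + 0)) = 14*16 + (-5 - 1*6) = 224 + (-5 - 6) = 224 - 11 = 213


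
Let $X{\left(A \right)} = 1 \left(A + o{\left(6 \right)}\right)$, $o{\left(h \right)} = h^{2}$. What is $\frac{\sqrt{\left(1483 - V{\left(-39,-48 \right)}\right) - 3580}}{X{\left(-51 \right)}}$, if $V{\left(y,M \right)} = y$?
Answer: $- \frac{7 i \sqrt{42}}{15} \approx - 3.0243 i$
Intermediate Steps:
$X{\left(A \right)} = 36 + A$ ($X{\left(A \right)} = 1 \left(A + 6^{2}\right) = 1 \left(A + 36\right) = 1 \left(36 + A\right) = 36 + A$)
$\frac{\sqrt{\left(1483 - V{\left(-39,-48 \right)}\right) - 3580}}{X{\left(-51 \right)}} = \frac{\sqrt{\left(1483 - -39\right) - 3580}}{36 - 51} = \frac{\sqrt{\left(1483 + 39\right) - 3580}}{-15} = \sqrt{1522 - 3580} \left(- \frac{1}{15}\right) = \sqrt{-2058} \left(- \frac{1}{15}\right) = 7 i \sqrt{42} \left(- \frac{1}{15}\right) = - \frac{7 i \sqrt{42}}{15}$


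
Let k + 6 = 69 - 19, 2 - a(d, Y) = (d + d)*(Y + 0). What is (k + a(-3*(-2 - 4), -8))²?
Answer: 111556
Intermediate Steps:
a(d, Y) = 2 - 2*Y*d (a(d, Y) = 2 - (d + d)*(Y + 0) = 2 - 2*d*Y = 2 - 2*Y*d)
k = 44 (k = -6 + (69 - 19) = -6 + 50 = 44)
(k + a(-3*(-2 - 4), -8))² = (44 + (2 - 2*(-8)*(-3*(-2 - 4))))² = (44 + (2 - 2*(-8)*(-3*(-6))))² = (44 + (2 - 2*(-8)*18))² = (44 + (2 + 288))² = (44 + 290)² = 334² = 111556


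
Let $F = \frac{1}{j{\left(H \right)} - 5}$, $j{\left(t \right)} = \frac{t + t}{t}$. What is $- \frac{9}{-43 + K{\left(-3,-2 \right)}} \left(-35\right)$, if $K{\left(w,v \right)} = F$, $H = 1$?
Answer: $- \frac{189}{26} \approx -7.2692$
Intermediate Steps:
$j{\left(t \right)} = 2$ ($j{\left(t \right)} = \frac{2 t}{t} = 2$)
$F = - \frac{1}{3}$ ($F = \frac{1}{2 - 5} = \frac{1}{-3} = - \frac{1}{3} \approx -0.33333$)
$K{\left(w,v \right)} = - \frac{1}{3}$
$- \frac{9}{-43 + K{\left(-3,-2 \right)}} \left(-35\right) = - \frac{9}{-43 - \frac{1}{3}} \left(-35\right) = - \frac{9}{- \frac{130}{3}} \left(-35\right) = \left(-9\right) \left(- \frac{3}{130}\right) \left(-35\right) = \frac{27}{130} \left(-35\right) = - \frac{189}{26}$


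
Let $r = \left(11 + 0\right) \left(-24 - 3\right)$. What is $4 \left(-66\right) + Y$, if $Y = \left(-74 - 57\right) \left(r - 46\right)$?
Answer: $44669$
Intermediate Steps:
$r = -297$ ($r = 11 \left(-27\right) = -297$)
$Y = 44933$ ($Y = \left(-74 - 57\right) \left(-297 - 46\right) = \left(-131\right) \left(-343\right) = 44933$)
$4 \left(-66\right) + Y = 4 \left(-66\right) + 44933 = -264 + 44933 = 44669$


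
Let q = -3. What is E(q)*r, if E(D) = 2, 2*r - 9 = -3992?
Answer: -3983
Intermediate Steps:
r = -3983/2 (r = 9/2 + (½)*(-3992) = 9/2 - 1996 = -3983/2 ≈ -1991.5)
E(q)*r = 2*(-3983/2) = -3983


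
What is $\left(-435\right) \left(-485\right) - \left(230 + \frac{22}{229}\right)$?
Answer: $\frac{48260583}{229} \approx 2.1075 \cdot 10^{5}$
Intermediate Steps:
$\left(-435\right) \left(-485\right) - \left(230 + \frac{22}{229}\right) = 210975 + \left(\left(2 - \frac{22}{229}\right) - 232\right) = 210975 + \left(\frac{436}{229} - 232\right) = 210975 - \frac{52692}{229} = \frac{48260583}{229}$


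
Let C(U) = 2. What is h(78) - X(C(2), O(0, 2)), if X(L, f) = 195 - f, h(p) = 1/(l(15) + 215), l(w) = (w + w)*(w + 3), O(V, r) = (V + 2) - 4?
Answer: -148734/755 ≈ -197.00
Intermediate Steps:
O(V, r) = -2 + V (O(V, r) = (2 + V) - 4 = -2 + V)
l(w) = 2*w*(3 + w) (l(w) = (2*w)*(3 + w) = 2*w*(3 + w))
h(p) = 1/755 (h(p) = 1/(2*15*(3 + 15) + 215) = 1/(2*15*18 + 215) = 1/(540 + 215) = 1/755)
h(78) - X(C(2), O(0, 2)) = 1/755 - (195 - (-2 + 0)) = 1/755 - (195 - 1*(-2)) = 1/755 - (195 + 2) = 1/755 - 1*197 = 1/755 - 197 = -148734/755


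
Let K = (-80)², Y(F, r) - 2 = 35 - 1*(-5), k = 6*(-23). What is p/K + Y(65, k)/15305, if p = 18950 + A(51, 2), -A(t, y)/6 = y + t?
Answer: 7135789/2448800 ≈ 2.9140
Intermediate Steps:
k = -138
Y(F, r) = 42 (Y(F, r) = 2 + (35 - 1*(-5)) = 2 + (35 + 5) = 2 + 40 = 42)
A(t, y) = -6*t - 6*y (A(t, y) = -6*(y + t) = -6*(t + y) = -6*t - 6*y)
p = 18632 (p = 18950 + (-6*51 - 6*2) = 18950 + (-306 - 12) = 18950 - 318 = 18632)
K = 6400
p/K + Y(65, k)/15305 = 18632/6400 + 42/15305 = 18632*(1/6400) + 42*(1/15305) = 2329/800 + 42/15305 = 7135789/2448800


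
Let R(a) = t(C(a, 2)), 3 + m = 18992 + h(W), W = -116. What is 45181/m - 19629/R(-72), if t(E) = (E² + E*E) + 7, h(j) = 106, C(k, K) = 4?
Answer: -124351232/248235 ≈ -500.94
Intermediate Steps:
m = 19095 (m = -3 + (18992 + 106) = -3 + 19098 = 19095)
t(E) = 7 + 2*E² (t(E) = (E² + E²) + 7 = 2*E² + 7 = 7 + 2*E²)
R(a) = 39 (R(a) = 7 + 2*4² = 7 + 2*16 = 7 + 32 = 39)
45181/m - 19629/R(-72) = 45181/19095 - 19629/39 = 45181*(1/19095) - 19629*1/39 = 45181/19095 - 6543/13 = -124351232/248235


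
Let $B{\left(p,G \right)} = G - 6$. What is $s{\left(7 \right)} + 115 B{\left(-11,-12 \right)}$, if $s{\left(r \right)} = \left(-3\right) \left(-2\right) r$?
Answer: $-2028$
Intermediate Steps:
$B{\left(p,G \right)} = -6 + G$ ($B{\left(p,G \right)} = G - 6 = -6 + G$)
$s{\left(r \right)} = 6 r$
$s{\left(7 \right)} + 115 B{\left(-11,-12 \right)} = 6 \cdot 7 + 115 \left(-6 - 12\right) = 42 + 115 \left(-18\right) = 42 - 2070 = -2028$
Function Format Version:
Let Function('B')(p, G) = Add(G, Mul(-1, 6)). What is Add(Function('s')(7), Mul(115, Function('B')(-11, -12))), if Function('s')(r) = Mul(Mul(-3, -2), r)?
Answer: -2028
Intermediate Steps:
Function('B')(p, G) = Add(-6, G) (Function('B')(p, G) = Add(G, -6) = Add(-6, G))
Function('s')(r) = Mul(6, r)
Add(Function('s')(7), Mul(115, Function('B')(-11, -12))) = Add(Mul(6, 7), Mul(115, Add(-6, -12))) = Add(42, Mul(115, -18)) = Add(42, -2070) = -2028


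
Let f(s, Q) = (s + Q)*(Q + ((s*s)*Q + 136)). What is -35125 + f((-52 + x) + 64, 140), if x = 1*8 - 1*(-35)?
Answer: 82601195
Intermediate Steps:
x = 43 (x = 8 + 35 = 43)
f(s, Q) = (Q + s)*(136 + Q + Q*s²) (f(s, Q) = (Q + s)*(Q + (s²*Q + 136)) = (Q + s)*(Q + (Q*s² + 136)) = (Q + s)*(Q + (136 + Q*s²)) = (Q + s)*(136 + Q + Q*s²))
-35125 + f((-52 + x) + 64, 140) = -35125 + (140² + 136*140 + 136*((-52 + 43) + 64) + 140*((-52 + 43) + 64) + 140*((-52 + 43) + 64)³ + 140²*((-52 + 43) + 64)²) = -35125 + (19600 + 19040 + 136*(-9 + 64) + 140*(-9 + 64) + 140*(-9 + 64)³ + 19600*(-9 + 64)²) = -35125 + (19600 + 19040 + 136*55 + 140*55 + 140*55³ + 19600*55²) = -35125 + (19600 + 19040 + 7480 + 7700 + 140*166375 + 19600*3025) = -35125 + (19600 + 19040 + 7480 + 7700 + 23292500 + 59290000) = -35125 + 82636320 = 82601195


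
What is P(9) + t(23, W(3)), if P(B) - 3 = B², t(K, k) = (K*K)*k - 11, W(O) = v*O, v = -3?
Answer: -4688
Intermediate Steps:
W(O) = -3*O
t(K, k) = -11 + k*K² (t(K, k) = K²*k - 11 = k*K² - 11 = -11 + k*K²)
P(B) = 3 + B²
P(9) + t(23, W(3)) = (3 + 9²) + (-11 - 3*3*23²) = (3 + 81) + (-11 - 9*529) = 84 + (-11 - 4761) = 84 - 4772 = -4688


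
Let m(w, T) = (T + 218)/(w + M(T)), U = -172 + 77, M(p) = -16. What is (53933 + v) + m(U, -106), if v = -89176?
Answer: -3912085/111 ≈ -35244.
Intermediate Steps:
U = -95
m(w, T) = (218 + T)/(-16 + w) (m(w, T) = (T + 218)/(w - 16) = (218 + T)/(-16 + w))
(53933 + v) + m(U, -106) = (53933 - 89176) + (218 - 106)/(-16 - 95) = -35243 + 112/(-111) = -35243 - 1/111*112 = -35243 - 112/111 = -3912085/111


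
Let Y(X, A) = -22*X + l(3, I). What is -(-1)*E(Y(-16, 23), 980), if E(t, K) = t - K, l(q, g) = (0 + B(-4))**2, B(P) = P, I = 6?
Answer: -612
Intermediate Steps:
l(q, g) = 16 (l(q, g) = (0 - 4)**2 = (-4)**2 = 16)
Y(X, A) = 16 - 22*X (Y(X, A) = -22*X + 16 = 16 - 22*X)
-(-1)*E(Y(-16, 23), 980) = -(-1)*((16 - 22*(-16)) - 1*980) = -(-1)*((16 + 352) - 980) = -(-1)*(368 - 980) = -(-1)*(-612) = -1*612 = -612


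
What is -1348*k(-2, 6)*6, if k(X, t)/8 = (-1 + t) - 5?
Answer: 0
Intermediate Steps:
k(X, t) = -48 + 8*t (k(X, t) = 8*((-1 + t) - 5) = 8*(-6 + t) = -48 + 8*t)
-1348*k(-2, 6)*6 = -1348*(-48 + 8*6)*6 = -1348*(-48 + 48)*6 = -0*6 = -1348*0 = 0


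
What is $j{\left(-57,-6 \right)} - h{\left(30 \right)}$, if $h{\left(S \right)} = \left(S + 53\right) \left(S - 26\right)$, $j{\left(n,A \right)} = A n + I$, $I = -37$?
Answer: $-27$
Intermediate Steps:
$j{\left(n,A \right)} = -37 + A n$ ($j{\left(n,A \right)} = A n - 37 = -37 + A n$)
$h{\left(S \right)} = \left(-26 + S\right) \left(53 + S\right)$ ($h{\left(S \right)} = \left(53 + S\right) \left(-26 + S\right) = \left(-26 + S\right) \left(53 + S\right)$)
$j{\left(-57,-6 \right)} - h{\left(30 \right)} = \left(-37 - -342\right) - \left(-1378 + 30^{2} + 27 \cdot 30\right) = \left(-37 + 342\right) - \left(-1378 + 900 + 810\right) = 305 - 332 = -27$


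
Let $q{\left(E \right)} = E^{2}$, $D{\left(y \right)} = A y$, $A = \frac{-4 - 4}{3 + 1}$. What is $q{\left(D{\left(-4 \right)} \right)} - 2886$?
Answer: $-2822$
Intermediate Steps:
$A = -2$ ($A = - \frac{8}{4} = \left(-8\right) \frac{1}{4} = -2$)
$D{\left(y \right)} = - 2 y$
$q{\left(D{\left(-4 \right)} \right)} - 2886 = \left(\left(-2\right) \left(-4\right)\right)^{2} - 2886 = 8^{2} - 2886 = 64 - 2886 = -2822$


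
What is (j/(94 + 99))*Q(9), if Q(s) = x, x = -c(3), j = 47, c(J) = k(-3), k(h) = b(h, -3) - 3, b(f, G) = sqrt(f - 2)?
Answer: 141/193 - 47*I*sqrt(5)/193 ≈ 0.73057 - 0.54453*I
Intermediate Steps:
b(f, G) = sqrt(-2 + f)
k(h) = -3 + sqrt(-2 + h) (k(h) = sqrt(-2 + h) - 3 = -3 + sqrt(-2 + h))
c(J) = -3 + I*sqrt(5) (c(J) = -3 + sqrt(-2 - 3) = -3 + sqrt(-5) = -3 + I*sqrt(5))
x = 3 - I*sqrt(5) (x = -(-3 + I*sqrt(5)) = 3 - I*sqrt(5) ≈ 3.0 - 2.2361*I)
Q(s) = 3 - I*sqrt(5)
(j/(94 + 99))*Q(9) = (47/(94 + 99))*(3 - I*sqrt(5)) = (47/193)*(3 - I*sqrt(5)) = ((1/193)*47)*(3 - I*sqrt(5)) = 47*(3 - I*sqrt(5))/193 = 141/193 - 47*I*sqrt(5)/193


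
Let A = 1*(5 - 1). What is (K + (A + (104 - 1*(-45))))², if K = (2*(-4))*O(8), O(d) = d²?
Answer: 128881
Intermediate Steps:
A = 4 (A = 1*4 = 4)
K = -512 (K = (2*(-4))*8² = -8*64 = -512)
(K + (A + (104 - 1*(-45))))² = (-512 + (4 + (104 - 1*(-45))))² = (-512 + (4 + (104 + 45)))² = (-512 + (4 + 149))² = (-512 + 153)² = (-359)² = 128881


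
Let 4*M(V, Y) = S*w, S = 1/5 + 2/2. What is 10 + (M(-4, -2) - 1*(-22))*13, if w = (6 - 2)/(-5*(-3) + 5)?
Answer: 14839/50 ≈ 296.78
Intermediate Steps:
S = 6/5 (S = 1*(1/5) + 2*(1/2) = 1/5 + 1 = 6/5 ≈ 1.2000)
w = 1/5 (w = 4/(15 + 5) = 4/20 = 4*(1/20) = 1/5 ≈ 0.20000)
M(V, Y) = 3/50 (M(V, Y) = ((6/5)*(1/5))/4 = (1/4)*(6/25) = 3/50)
10 + (M(-4, -2) - 1*(-22))*13 = 10 + (3/50 - 1*(-22))*13 = 10 + (3/50 + 22)*13 = 10 + (1103/50)*13 = 10 + 14339/50 = 14839/50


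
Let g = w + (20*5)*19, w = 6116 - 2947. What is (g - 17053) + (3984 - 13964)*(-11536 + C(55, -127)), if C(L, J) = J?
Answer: 116384756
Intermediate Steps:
w = 3169
g = 5069 (g = 3169 + (20*5)*19 = 3169 + 100*19 = 3169 + 1900 = 5069)
(g - 17053) + (3984 - 13964)*(-11536 + C(55, -127)) = (5069 - 17053) + (3984 - 13964)*(-11536 - 127) = -11984 - 9980*(-11663) = -11984 + 116396740 = 116384756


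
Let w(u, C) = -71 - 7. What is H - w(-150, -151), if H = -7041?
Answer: -6963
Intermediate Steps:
w(u, C) = -78
H - w(-150, -151) = -7041 - 1*(-78) = -7041 + 78 = -6963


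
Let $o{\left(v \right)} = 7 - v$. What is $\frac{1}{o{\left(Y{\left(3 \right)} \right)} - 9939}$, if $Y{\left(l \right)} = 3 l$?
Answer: $- \frac{1}{9941} \approx -0.00010059$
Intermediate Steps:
$\frac{1}{o{\left(Y{\left(3 \right)} \right)} - 9939} = \frac{1}{\left(7 - 3 \cdot 3\right) - 9939} = \frac{1}{\left(7 - 9\right) - 9939} = \frac{1}{-2 - 9939} = \frac{1}{-9941} = - \frac{1}{9941}$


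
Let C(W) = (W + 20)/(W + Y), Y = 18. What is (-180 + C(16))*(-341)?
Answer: 1037322/17 ≈ 61019.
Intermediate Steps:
C(W) = (20 + W)/(18 + W) (C(W) = (W + 20)/(W + 18) = (20 + W)/(18 + W))
(-180 + C(16))*(-341) = (-180 + (20 + 16)/(18 + 16))*(-341) = (-180 + 36/34)*(-341) = (-180 + (1/34)*36)*(-341) = (-180 + 18/17)*(-341) = -3042/17*(-341) = 1037322/17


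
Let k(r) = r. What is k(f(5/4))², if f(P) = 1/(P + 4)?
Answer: 16/441 ≈ 0.036281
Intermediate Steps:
f(P) = 1/(4 + P)
k(f(5/4))² = (1/(4 + 5/4))² = (1/(21/4))² = (4/21)² = 16/441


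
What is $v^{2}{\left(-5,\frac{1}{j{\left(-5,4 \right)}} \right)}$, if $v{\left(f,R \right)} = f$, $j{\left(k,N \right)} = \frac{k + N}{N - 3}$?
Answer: $25$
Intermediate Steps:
$j{\left(k,N \right)} = \frac{N + k}{-3 + N}$
$v^{2}{\left(-5,\frac{1}{j{\left(-5,4 \right)}} \right)} = \left(-5\right)^{2} = 25$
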